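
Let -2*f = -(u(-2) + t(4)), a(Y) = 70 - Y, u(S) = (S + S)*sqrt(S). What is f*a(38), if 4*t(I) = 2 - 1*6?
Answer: -16 - 64*I*sqrt(2) ≈ -16.0 - 90.51*I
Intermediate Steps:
u(S) = 2*S**(3/2) (u(S) = (2*S)*sqrt(S) = 2*S**(3/2))
t(I) = -1 (t(I) = (2 - 1*6)/4 = (2 - 6)/4 = (1/4)*(-4) = -1)
f = -1/2 - 2*I*sqrt(2) (f = -(-1)*(2*(-2)**(3/2) - 1)/2 = -(-1)*(2*(-2*I*sqrt(2)) - 1)/2 = -(-1)*(-4*I*sqrt(2) - 1)/2 = -(-1)*(-1 - 4*I*sqrt(2))/2 = -(1 + 4*I*sqrt(2))/2 = -1/2 - 2*I*sqrt(2) ≈ -0.5 - 2.8284*I)
f*a(38) = (-1/2 - 2*I*sqrt(2))*(70 - 1*38) = (-1/2 - 2*I*sqrt(2))*(70 - 38) = (-1/2 - 2*I*sqrt(2))*32 = -16 - 64*I*sqrt(2)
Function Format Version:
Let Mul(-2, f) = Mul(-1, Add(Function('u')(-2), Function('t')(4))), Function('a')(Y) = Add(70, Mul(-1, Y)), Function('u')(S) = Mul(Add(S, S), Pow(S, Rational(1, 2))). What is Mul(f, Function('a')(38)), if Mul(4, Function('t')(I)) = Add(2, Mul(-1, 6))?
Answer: Add(-16, Mul(-64, I, Pow(2, Rational(1, 2)))) ≈ Add(-16.000, Mul(-90.510, I))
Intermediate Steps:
Function('u')(S) = Mul(2, Pow(S, Rational(3, 2))) (Function('u')(S) = Mul(Mul(2, S), Pow(S, Rational(1, 2))) = Mul(2, Pow(S, Rational(3, 2))))
Function('t')(I) = -1 (Function('t')(I) = Mul(Rational(1, 4), Add(2, Mul(-1, 6))) = Mul(Rational(1, 4), Add(2, -6)) = Mul(Rational(1, 4), -4) = -1)
f = Add(Rational(-1, 2), Mul(-2, I, Pow(2, Rational(1, 2)))) (f = Mul(Rational(-1, 2), Mul(-1, Add(Mul(2, Pow(-2, Rational(3, 2))), -1))) = Mul(Rational(-1, 2), Mul(-1, Add(Mul(2, Mul(-2, I, Pow(2, Rational(1, 2)))), -1))) = Mul(Rational(-1, 2), Mul(-1, Add(Mul(-4, I, Pow(2, Rational(1, 2))), -1))) = Mul(Rational(-1, 2), Mul(-1, Add(-1, Mul(-4, I, Pow(2, Rational(1, 2)))))) = Mul(Rational(-1, 2), Add(1, Mul(4, I, Pow(2, Rational(1, 2))))) = Add(Rational(-1, 2), Mul(-2, I, Pow(2, Rational(1, 2)))) ≈ Add(-0.50000, Mul(-2.8284, I)))
Mul(f, Function('a')(38)) = Mul(Add(Rational(-1, 2), Mul(-2, I, Pow(2, Rational(1, 2)))), Add(70, Mul(-1, 38))) = Mul(Add(Rational(-1, 2), Mul(-2, I, Pow(2, Rational(1, 2)))), Add(70, -38)) = Mul(Add(Rational(-1, 2), Mul(-2, I, Pow(2, Rational(1, 2)))), 32) = Add(-16, Mul(-64, I, Pow(2, Rational(1, 2))))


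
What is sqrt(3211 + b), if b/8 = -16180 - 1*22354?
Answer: I*sqrt(305061) ≈ 552.32*I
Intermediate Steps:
b = -308272 (b = 8*(-16180 - 1*22354) = 8*(-16180 - 22354) = 8*(-38534) = -308272)
sqrt(3211 + b) = sqrt(3211 - 308272) = sqrt(-305061) = I*sqrt(305061)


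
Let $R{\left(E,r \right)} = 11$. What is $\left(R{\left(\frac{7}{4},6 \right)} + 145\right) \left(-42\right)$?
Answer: $-6552$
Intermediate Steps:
$\left(R{\left(\frac{7}{4},6 \right)} + 145\right) \left(-42\right) = \left(11 + 145\right) \left(-42\right) = 156 \left(-42\right) = -6552$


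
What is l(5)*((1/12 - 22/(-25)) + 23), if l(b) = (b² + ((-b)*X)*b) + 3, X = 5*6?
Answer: -2595229/150 ≈ -17302.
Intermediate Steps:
X = 30
l(b) = 3 - 29*b² (l(b) = (b² + (-b*30)*b) + 3 = (b² + (-30*b)*b) + 3 = (b² - 30*b²) + 3 = -29*b² + 3 = 3 - 29*b²)
l(5)*((1/12 - 22/(-25)) + 23) = (3 - 29*5²)*((1/12 - 22/(-25)) + 23) = (3 - 29*25)*((1*(1/12) - 22*(-1/25)) + 23) = (3 - 725)*((1/12 + 22/25) + 23) = -722*(289/300 + 23) = -722*7189/300 = -2595229/150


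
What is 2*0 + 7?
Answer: 7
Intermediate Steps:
2*0 + 7 = 0 + 7 = 7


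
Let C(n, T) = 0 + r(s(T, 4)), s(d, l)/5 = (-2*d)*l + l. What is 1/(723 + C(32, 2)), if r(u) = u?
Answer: 1/663 ≈ 0.0015083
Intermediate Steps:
s(d, l) = 5*l - 10*d*l (s(d, l) = 5*((-2*d)*l + l) = 5*(-2*d*l + l) = 5*(l - 2*d*l) = 5*l - 10*d*l)
C(n, T) = 20 - 40*T (C(n, T) = 0 + 5*4*(1 - 2*T) = 0 + (20 - 40*T) = 20 - 40*T)
1/(723 + C(32, 2)) = 1/(723 + (20 - 40*2)) = 1/(723 + (20 - 80)) = 1/(723 - 60) = 1/663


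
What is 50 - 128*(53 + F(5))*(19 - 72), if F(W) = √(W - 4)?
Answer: 366386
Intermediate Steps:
F(W) = √(-4 + W)
50 - 128*(53 + F(5))*(19 - 72) = 50 - 128*(53 + √(-4 + 5))*(19 - 72) = 50 - 128*(53 + √1)*(-53) = 50 - 128*(53 + 1)*(-53) = 50 - 6912*(-53) = 50 - 128*(-2862) = 50 + 366336 = 366386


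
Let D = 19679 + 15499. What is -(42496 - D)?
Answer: -7318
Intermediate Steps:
D = 35178
-(42496 - D) = -(42496 - 1*35178) = -(42496 - 35178) = -1*7318 = -7318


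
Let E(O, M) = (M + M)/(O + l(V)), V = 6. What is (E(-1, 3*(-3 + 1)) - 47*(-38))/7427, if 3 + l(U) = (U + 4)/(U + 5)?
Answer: 30428/126259 ≈ 0.24100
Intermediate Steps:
l(U) = -3 + (4 + U)/(5 + U) (l(U) = -3 + (U + 4)/(U + 5) = -3 + (4 + U)/(5 + U))
E(O, M) = 2*M/(-23/11 + O) (E(O, M) = (M + M)/(O + (-11 - 2*6)/(5 + 6)) = (2*M)/(O + (-11 - 12)/11) = (2*M)/(O + (1/11)*(-23)) = (2*M)/(O - 23/11) = (2*M)/(-23/11 + O) = 2*M/(-23/11 + O))
(E(-1, 3*(-3 + 1)) - 47*(-38))/7427 = (22*(3*(-3 + 1))/(-23 + 11*(-1)) - 47*(-38))/7427 = (22*(3*(-2))/(-23 - 11) + 1786)*(1/7427) = (22*(-6)/(-34) + 1786)*(1/7427) = (22*(-6)*(-1/34) + 1786)*(1/7427) = (66/17 + 1786)*(1/7427) = (30428/17)*(1/7427) = 30428/126259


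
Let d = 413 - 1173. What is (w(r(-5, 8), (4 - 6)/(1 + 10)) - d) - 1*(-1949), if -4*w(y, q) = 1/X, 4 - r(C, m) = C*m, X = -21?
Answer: 227557/84 ≈ 2709.0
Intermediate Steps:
d = -760
r(C, m) = 4 - C*m
w(y, q) = 1/84 (w(y, q) = -¼/(-21) = -¼*(-1/21) = 1/84)
(w(r(-5, 8), (4 - 6)/(1 + 10)) - d) - 1*(-1949) = (1/84 - 1*(-760)) - 1*(-1949) = (1/84 + 760) + 1949 = 63841/84 + 1949 = 227557/84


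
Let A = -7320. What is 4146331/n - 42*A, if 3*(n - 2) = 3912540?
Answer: 400961860411/1304182 ≈ 3.0744e+5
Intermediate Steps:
n = 1304182 (n = 2 + (⅓)*3912540 = 2 + 1304180 = 1304182)
4146331/n - 42*A = 4146331/1304182 - 42*(-7320) = 4146331*(1/1304182) - 1*(-307440) = 4146331/1304182 + 307440 = 400961860411/1304182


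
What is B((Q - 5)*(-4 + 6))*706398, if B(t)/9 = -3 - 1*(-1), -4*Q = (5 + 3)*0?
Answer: -12715164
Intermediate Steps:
Q = 0 (Q = -(5 + 3)*0/4 = -2*0 = -1/4*0 = 0)
B(t) = -18 (B(t) = 9*(-3 - 1*(-1)) = 9*(-3 + 1) = 9*(-2) = -18)
B((Q - 5)*(-4 + 6))*706398 = -18*706398 = -12715164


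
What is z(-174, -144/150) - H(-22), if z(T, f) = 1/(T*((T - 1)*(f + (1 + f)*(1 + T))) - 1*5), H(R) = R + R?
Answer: 10557843/239951 ≈ 44.000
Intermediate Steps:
H(R) = 2*R
z(T, f) = 1/(-5 + T*(-1 + T)*(f + (1 + T)*(1 + f))) (z(T, f) = 1/(T*((-1 + T)*(f + (1 + T)*(1 + f))) - 5) = 1/(T*(-1 + T)*(f + (1 + T)*(1 + f)) - 5) = 1/(-5 + T*(-1 + T)*(f + (1 + T)*(1 + f))))
z(-174, -144/150) - H(-22) = 1/(-5 + (-174)³ - 1*(-174) - 144/150*(-174)² - 144/150*(-174)³ - 2*(-174)*(-144/150)) - 2*(-22) = 1/(-5 - 5268024 + 174 - 144*1/150*30276 - 144*1/150*(-5268024) - 2*(-174)*(-144*1/150)) - 1*(-44) = 1/(-5 - 5268024 + 174 - 24/25*30276 - 24/25*(-5268024) - 2*(-174)*(-24/25)) + 44 = 1/(-5 - 5268024 + 174 - 726624/25 + 126432576/25 - 8352/25) + 44 = 1/(-239951) + 44 = -1/239951 + 44 = 10557843/239951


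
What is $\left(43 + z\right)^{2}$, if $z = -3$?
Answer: $1600$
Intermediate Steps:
$\left(43 + z\right)^{2} = \left(43 - 3\right)^{2} = 40^{2} = 1600$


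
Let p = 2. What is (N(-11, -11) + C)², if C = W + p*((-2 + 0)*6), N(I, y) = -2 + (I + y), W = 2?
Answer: 2116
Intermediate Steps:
N(I, y) = -2 + I + y
C = -22 (C = 2 + 2*((-2 + 0)*6) = 2 + 2*(-2*6) = 2 + 2*(-12) = 2 - 24 = -22)
(N(-11, -11) + C)² = ((-2 - 11 - 11) - 22)² = (-24 - 22)² = (-46)² = 2116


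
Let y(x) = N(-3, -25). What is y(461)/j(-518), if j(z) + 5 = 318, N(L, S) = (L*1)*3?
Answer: -9/313 ≈ -0.028754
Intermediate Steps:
N(L, S) = 3*L (N(L, S) = L*3 = 3*L)
j(z) = 313 (j(z) = -5 + 318 = 313)
y(x) = -9 (y(x) = 3*(-3) = -9)
y(461)/j(-518) = -9/313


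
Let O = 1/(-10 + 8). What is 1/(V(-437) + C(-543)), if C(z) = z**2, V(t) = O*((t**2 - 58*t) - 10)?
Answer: 2/373393 ≈ 5.3563e-6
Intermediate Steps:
O = -1/2 (O = 1/(-2) = -1/2 ≈ -0.50000)
V(t) = 5 + 29*t - t**2/2 (V(t) = -((t**2 - 58*t) - 10)/2 = -(-10 + t**2 - 58*t)/2 = 5 + 29*t - t**2/2)
1/(V(-437) + C(-543)) = 1/((5 + 29*(-437) - 1/2*(-437)**2) + (-543)**2) = 1/((5 - 12673 - 1/2*190969) + 294849) = 1/((5 - 12673 - 190969/2) + 294849) = 1/(-216305/2 + 294849) = 1/(373393/2) = 2/373393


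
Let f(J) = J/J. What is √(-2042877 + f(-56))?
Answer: 2*I*√510719 ≈ 1429.3*I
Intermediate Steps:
f(J) = 1
√(-2042877 + f(-56)) = √(-2042877 + 1) = √(-2042876) = 2*I*√510719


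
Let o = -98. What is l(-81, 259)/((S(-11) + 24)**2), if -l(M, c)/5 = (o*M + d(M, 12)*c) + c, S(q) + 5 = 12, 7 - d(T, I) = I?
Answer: -34510/961 ≈ -35.911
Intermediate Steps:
d(T, I) = 7 - I
S(q) = 7 (S(q) = -5 + 12 = 7)
l(M, c) = 20*c + 490*M (l(M, c) = -5*((-98*M + (7 - 1*12)*c) + c) = -5*((-98*M + (7 - 12)*c) + c) = -5*((-98*M - 5*c) + c) = -5*(-98*M - 4*c) = 20*c + 490*M)
l(-81, 259)/((S(-11) + 24)**2) = (20*259 + 490*(-81))/((7 + 24)**2) = (5180 - 39690)/(31**2) = -34510/961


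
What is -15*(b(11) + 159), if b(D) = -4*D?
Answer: -1725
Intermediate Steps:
-15*(b(11) + 159) = -15*(-4*11 + 159) = -15*(-44 + 159) = -15*115 = -1725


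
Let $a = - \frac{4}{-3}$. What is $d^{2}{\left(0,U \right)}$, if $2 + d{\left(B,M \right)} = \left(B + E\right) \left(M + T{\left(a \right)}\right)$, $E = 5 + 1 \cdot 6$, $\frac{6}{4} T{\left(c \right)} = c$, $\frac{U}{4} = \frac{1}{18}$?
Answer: $\frac{8464}{81} \approx 104.49$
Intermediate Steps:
$U = \frac{2}{9}$ ($U = \frac{4}{18} = 4 \cdot \frac{1}{18} = \frac{2}{9} \approx 0.22222$)
$a = \frac{4}{3}$ ($a = \left(-4\right) \left(- \frac{1}{3}\right) = \frac{4}{3} \approx 1.3333$)
$T{\left(c \right)} = \frac{2 c}{3}$
$E = 11$ ($E = 5 + 6 = 11$)
$d{\left(B,M \right)} = -2 + \left(11 + B\right) \left(\frac{8}{9} + M\right)$ ($d{\left(B,M \right)} = -2 + \left(B + 11\right) \left(M + \frac{2}{3} \cdot \frac{4}{3}\right) = -2 + \left(11 + B\right) \left(M + \frac{8}{9}\right) = -2 + \left(11 + B\right) \left(\frac{8}{9} + M\right)$)
$d^{2}{\left(0,U \right)} = \left(\frac{70}{9} + 11 \cdot \frac{2}{9} + \frac{8}{9} \cdot 0 + 0 \cdot \frac{2}{9}\right)^{2} = \left(\frac{70}{9} + \frac{22}{9} + 0 + 0\right)^{2} = \left(\frac{92}{9}\right)^{2} = \frac{8464}{81}$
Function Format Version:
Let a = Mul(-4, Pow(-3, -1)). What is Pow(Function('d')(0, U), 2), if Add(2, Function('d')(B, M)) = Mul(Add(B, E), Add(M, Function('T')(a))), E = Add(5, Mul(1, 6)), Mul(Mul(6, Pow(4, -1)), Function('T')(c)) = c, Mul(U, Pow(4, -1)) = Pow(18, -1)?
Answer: Rational(8464, 81) ≈ 104.49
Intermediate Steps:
U = Rational(2, 9) (U = Mul(4, Pow(18, -1)) = Mul(4, Rational(1, 18)) = Rational(2, 9) ≈ 0.22222)
a = Rational(4, 3) (a = Mul(-4, Rational(-1, 3)) = Rational(4, 3) ≈ 1.3333)
Function('T')(c) = Mul(Rational(2, 3), c)
E = 11 (E = Add(5, 6) = 11)
Function('d')(B, M) = Add(-2, Mul(Add(11, B), Add(Rational(8, 9), M))) (Function('d')(B, M) = Add(-2, Mul(Add(B, 11), Add(M, Mul(Rational(2, 3), Rational(4, 3))))) = Add(-2, Mul(Add(11, B), Add(M, Rational(8, 9)))) = Add(-2, Mul(Add(11, B), Add(Rational(8, 9), M))))
Pow(Function('d')(0, U), 2) = Pow(Add(Rational(70, 9), Mul(11, Rational(2, 9)), Mul(Rational(8, 9), 0), Mul(0, Rational(2, 9))), 2) = Pow(Add(Rational(70, 9), Rational(22, 9), 0, 0), 2) = Pow(Rational(92, 9), 2) = Rational(8464, 81)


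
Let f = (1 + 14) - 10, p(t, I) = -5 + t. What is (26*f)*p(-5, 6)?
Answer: -1300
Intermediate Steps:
f = 5 (f = 15 - 10 = 5)
(26*f)*p(-5, 6) = (26*5)*(-5 - 5) = 130*(-10) = -1300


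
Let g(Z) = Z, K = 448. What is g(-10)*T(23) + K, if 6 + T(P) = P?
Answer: 278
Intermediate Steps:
T(P) = -6 + P
g(-10)*T(23) + K = -10*(-6 + 23) + 448 = -10*17 + 448 = -170 + 448 = 278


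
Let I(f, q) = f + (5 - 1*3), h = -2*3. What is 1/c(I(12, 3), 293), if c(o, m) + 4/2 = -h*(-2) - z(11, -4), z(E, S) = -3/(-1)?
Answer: -1/17 ≈ -0.058824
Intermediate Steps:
z(E, S) = 3 (z(E, S) = -3*(-1) = 3)
h = -6
I(f, q) = 2 + f (I(f, q) = f + (5 - 3) = f + 2 = 2 + f)
c(o, m) = -17 (c(o, m) = -2 + (-1*(-6)*(-2) - 1*3) = -2 + (6*(-2) - 3) = -2 + (-12 - 3) = -2 - 15 = -17)
1/c(I(12, 3), 293) = 1/(-17) = -1/17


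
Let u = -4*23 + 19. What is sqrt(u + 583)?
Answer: sqrt(510) ≈ 22.583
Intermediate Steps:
u = -73 (u = -92 + 19 = -73)
sqrt(u + 583) = sqrt(-73 + 583) = sqrt(510)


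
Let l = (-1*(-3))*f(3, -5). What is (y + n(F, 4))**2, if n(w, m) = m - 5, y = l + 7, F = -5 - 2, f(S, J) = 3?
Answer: 225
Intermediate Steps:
F = -7
l = 9 (l = -1*(-3)*3 = 3*3 = 9)
y = 16 (y = 9 + 7 = 16)
n(w, m) = -5 + m
(y + n(F, 4))**2 = (16 + (-5 + 4))**2 = (16 - 1)**2 = 15**2 = 225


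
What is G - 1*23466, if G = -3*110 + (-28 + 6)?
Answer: -23818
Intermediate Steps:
G = -352 (G = -330 - 22 = -352)
G - 1*23466 = -352 - 1*23466 = -352 - 23466 = -23818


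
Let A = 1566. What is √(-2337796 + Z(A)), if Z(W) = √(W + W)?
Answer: √(-2337796 + 6*√87) ≈ 1529.0*I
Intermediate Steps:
Z(W) = √2*√W (Z(W) = √(2*W) = √2*√W)
√(-2337796 + Z(A)) = √(-2337796 + √2*√1566) = √(-2337796 + √2*(3*√174)) = √(-2337796 + 6*√87)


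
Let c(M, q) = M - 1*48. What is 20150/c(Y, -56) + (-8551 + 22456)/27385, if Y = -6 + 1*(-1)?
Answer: -22041719/60247 ≈ -365.86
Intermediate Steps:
Y = -7 (Y = -6 - 1 = -7)
c(M, q) = -48 + M (c(M, q) = M - 48 = -48 + M)
20150/c(Y, -56) + (-8551 + 22456)/27385 = 20150/(-48 - 7) + (-8551 + 22456)/27385 = 20150/(-55) + 13905*(1/27385) = 20150*(-1/55) + 2781/5477 = -4030/11 + 2781/5477 = -22041719/60247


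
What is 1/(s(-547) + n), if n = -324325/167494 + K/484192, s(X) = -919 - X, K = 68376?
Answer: -5068703428/1894656612757 ≈ -0.0026753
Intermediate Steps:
n = -9098937541/5068703428 (n = -324325/167494 + 68376/484192 = -324325*1/167494 + 68376*(1/484192) = -324325/167494 + 8547/60524 = -9098937541/5068703428 ≈ -1.7951)
1/(s(-547) + n) = 1/((-919 - 1*(-547)) - 9098937541/5068703428) = 1/((-919 + 547) - 9098937541/5068703428) = 1/(-372 - 9098937541/5068703428) = 1/(-1894656612757/5068703428) = -5068703428/1894656612757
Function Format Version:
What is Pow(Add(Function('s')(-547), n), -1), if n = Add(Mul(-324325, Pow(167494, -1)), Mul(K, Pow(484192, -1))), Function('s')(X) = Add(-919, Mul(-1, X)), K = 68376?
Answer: Rational(-5068703428, 1894656612757) ≈ -0.0026753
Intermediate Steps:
n = Rational(-9098937541, 5068703428) (n = Add(Mul(-324325, Pow(167494, -1)), Mul(68376, Pow(484192, -1))) = Add(Mul(-324325, Rational(1, 167494)), Mul(68376, Rational(1, 484192))) = Add(Rational(-324325, 167494), Rational(8547, 60524)) = Rational(-9098937541, 5068703428) ≈ -1.7951)
Pow(Add(Function('s')(-547), n), -1) = Pow(Add(Add(-919, Mul(-1, -547)), Rational(-9098937541, 5068703428)), -1) = Pow(Add(Add(-919, 547), Rational(-9098937541, 5068703428)), -1) = Pow(Add(-372, Rational(-9098937541, 5068703428)), -1) = Pow(Rational(-1894656612757, 5068703428), -1) = Rational(-5068703428, 1894656612757)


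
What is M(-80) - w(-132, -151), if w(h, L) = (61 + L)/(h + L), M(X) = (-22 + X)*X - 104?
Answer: 2279758/283 ≈ 8055.7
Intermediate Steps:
M(X) = -104 + X*(-22 + X) (M(X) = X*(-22 + X) - 104 = -104 + X*(-22 + X))
w(h, L) = (61 + L)/(L + h)
M(-80) - w(-132, -151) = (-104 + (-80)² - 22*(-80)) - (61 - 151)/(-151 - 132) = (-104 + 6400 + 1760) - (-90)/(-283) = 8056 - (-1)*(-90)/283 = 8056 - 1*90/283 = 8056 - 90/283 = 2279758/283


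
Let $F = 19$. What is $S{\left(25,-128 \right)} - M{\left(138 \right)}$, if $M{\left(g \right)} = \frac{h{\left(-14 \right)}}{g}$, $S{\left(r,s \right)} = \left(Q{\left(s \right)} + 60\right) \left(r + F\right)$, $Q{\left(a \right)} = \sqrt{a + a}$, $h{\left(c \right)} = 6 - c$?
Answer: $\frac{182150}{69} + 704 i \approx 2639.9 + 704.0 i$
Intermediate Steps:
$Q{\left(a \right)} = \sqrt{2} \sqrt{a}$ ($Q{\left(a \right)} = \sqrt{2 a} = \sqrt{2} \sqrt{a}$)
$S{\left(r,s \right)} = \left(19 + r\right) \left(60 + \sqrt{2} \sqrt{s}\right)$ ($S{\left(r,s \right)} = \left(\sqrt{2} \sqrt{s} + 60\right) \left(r + 19\right) = \left(60 + \sqrt{2} \sqrt{s}\right) \left(19 + r\right) = \left(19 + r\right) \left(60 + \sqrt{2} \sqrt{s}\right)$)
$M{\left(g \right)} = \frac{20}{g}$ ($M{\left(g \right)} = \frac{6 - -14}{g} = \frac{6 + 14}{g} = \frac{20}{g}$)
$S{\left(25,-128 \right)} - M{\left(138 \right)} = \left(1140 + 60 \cdot 25 + 19 \sqrt{2} \sqrt{-128} + 25 \sqrt{2} \sqrt{-128}\right) - \frac{20}{138} = \left(1140 + 1500 + 19 \sqrt{2} \cdot 8 i \sqrt{2} + 25 \sqrt{2} \cdot 8 i \sqrt{2}\right) - 20 \cdot \frac{1}{138} = \left(1140 + 1500 + 304 i + 400 i\right) - \frac{10}{69} = \left(2640 + 704 i\right) - \frac{10}{69} = \frac{182150}{69} + 704 i$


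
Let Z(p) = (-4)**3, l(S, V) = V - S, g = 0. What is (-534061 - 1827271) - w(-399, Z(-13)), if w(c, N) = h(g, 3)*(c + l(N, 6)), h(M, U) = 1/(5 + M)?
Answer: -11806331/5 ≈ -2.3613e+6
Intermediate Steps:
Z(p) = -64
w(c, N) = 6/5 - N/5 + c/5 (w(c, N) = (c + (6 - N))/(5 + 0) = (6 + c - N)/5 = 6/5 - N/5 + c/5)
(-534061 - 1827271) - w(-399, Z(-13)) = (-534061 - 1827271) - (6/5 - 1/5*(-64) + (1/5)*(-399)) = -2361332 - (6/5 + 64/5 - 399/5) = -2361332 - 1*(-329/5) = -2361332 + 329/5 = -11806331/5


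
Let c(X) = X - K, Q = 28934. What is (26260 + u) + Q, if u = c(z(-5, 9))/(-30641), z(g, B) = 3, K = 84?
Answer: 1691199435/30641 ≈ 55194.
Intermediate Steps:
c(X) = -84 + X (c(X) = X - 1*84 = X - 84 = -84 + X)
u = 81/30641 (u = (-84 + 3)/(-30641) = -81*(-1/30641) = 81/30641 ≈ 0.0026435)
(26260 + u) + Q = (26260 + 81/30641) + 28934 = 804632741/30641 + 28934 = 1691199435/30641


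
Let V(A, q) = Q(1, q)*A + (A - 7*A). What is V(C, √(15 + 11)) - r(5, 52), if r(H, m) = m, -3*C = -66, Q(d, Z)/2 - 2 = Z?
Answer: -96 + 44*√26 ≈ 128.36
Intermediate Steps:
Q(d, Z) = 4 + 2*Z
C = 22 (C = -⅓*(-66) = 22)
V(A, q) = -6*A + A*(4 + 2*q) (V(A, q) = (4 + 2*q)*A + (A - 7*A) = A*(4 + 2*q) + (A - 7*A) = A*(4 + 2*q) - 6*A = -6*A + A*(4 + 2*q))
V(C, √(15 + 11)) - r(5, 52) = 2*22*(-1 + √(15 + 11)) - 1*52 = 2*22*(-1 + √26) - 52 = (-44 + 44*√26) - 52 = -96 + 44*√26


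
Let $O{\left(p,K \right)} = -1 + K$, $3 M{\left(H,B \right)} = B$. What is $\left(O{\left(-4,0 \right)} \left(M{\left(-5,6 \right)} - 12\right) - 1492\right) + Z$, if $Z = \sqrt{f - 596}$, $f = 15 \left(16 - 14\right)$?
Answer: $-1482 + i \sqrt{566} \approx -1482.0 + 23.791 i$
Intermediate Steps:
$M{\left(H,B \right)} = \frac{B}{3}$
$f = 30$ ($f = 15 \cdot 2 = 30$)
$Z = i \sqrt{566}$ ($Z = \sqrt{30 - 596} = \sqrt{-566} = i \sqrt{566} \approx 23.791 i$)
$\left(O{\left(-4,0 \right)} \left(M{\left(-5,6 \right)} - 12\right) - 1492\right) + Z = \left(\left(-1 + 0\right) \left(\frac{1}{3} \cdot 6 - 12\right) - 1492\right) + i \sqrt{566} = \left(- (2 - 12) - 1492\right) + i \sqrt{566} = \left(\left(-1\right) \left(-10\right) - 1492\right) + i \sqrt{566} = \left(10 - 1492\right) + i \sqrt{566} = -1482 + i \sqrt{566}$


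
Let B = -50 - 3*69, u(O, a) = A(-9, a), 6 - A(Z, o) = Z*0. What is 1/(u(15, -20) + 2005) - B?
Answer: 516828/2011 ≈ 257.00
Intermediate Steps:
A(Z, o) = 6 (A(Z, o) = 6 - Z*0 = 6 - 1*0 = 6 + 0 = 6)
u(O, a) = 6
B = -257 (B = -50 - 207 = -257)
1/(u(15, -20) + 2005) - B = 1/(6 + 2005) - 1*(-257) = 1/2011 + 257 = 516828/2011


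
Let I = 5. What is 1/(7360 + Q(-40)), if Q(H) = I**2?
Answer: 1/7385 ≈ 0.00013541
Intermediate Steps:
Q(H) = 25 (Q(H) = 5**2 = 25)
1/(7360 + Q(-40)) = 1/(7360 + 25) = 1/7385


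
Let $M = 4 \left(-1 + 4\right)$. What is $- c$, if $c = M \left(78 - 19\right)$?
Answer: $-708$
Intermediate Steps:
$M = 12$ ($M = 4 \cdot 3 = 12$)
$c = 708$ ($c = 12 \left(78 - 19\right) = 12 \cdot 59 = 708$)
$- c = \left(-1\right) 708 = -708$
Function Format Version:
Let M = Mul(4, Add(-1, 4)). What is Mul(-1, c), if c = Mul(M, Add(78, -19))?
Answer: -708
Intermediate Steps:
M = 12 (M = Mul(4, 3) = 12)
c = 708 (c = Mul(12, Add(78, -19)) = Mul(12, 59) = 708)
Mul(-1, c) = Mul(-1, 708) = -708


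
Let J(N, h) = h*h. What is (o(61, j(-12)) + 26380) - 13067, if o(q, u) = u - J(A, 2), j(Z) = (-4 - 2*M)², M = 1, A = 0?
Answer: 13345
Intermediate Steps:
J(N, h) = h²
j(Z) = 36 (j(Z) = (-4 - 2*1)² = (-4 - 2)² = (-6)² = 36)
o(q, u) = -4 + u (o(q, u) = u - 1*2² = u - 1*4 = u - 4 = -4 + u)
(o(61, j(-12)) + 26380) - 13067 = ((-4 + 36) + 26380) - 13067 = (32 + 26380) - 13067 = 26412 - 13067 = 13345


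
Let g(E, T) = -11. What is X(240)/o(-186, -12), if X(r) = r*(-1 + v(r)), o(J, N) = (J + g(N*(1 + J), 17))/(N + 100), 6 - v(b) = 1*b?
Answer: 4963200/197 ≈ 25194.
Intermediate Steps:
v(b) = 6 - b
o(J, N) = (-11 + J)/(100 + N) (o(J, N) = (J - 11)/(N + 100) = (-11 + J)/(100 + N))
X(r) = r*(5 - r) (X(r) = r*(-1 + (6 - r)) = r*(5 - r))
X(240)/o(-186, -12) = (240*(5 - 1*240))/(((-11 - 186)/(100 - 12))) = (240*(5 - 240))/((-197/88)) = (240*(-235))/(((1/88)*(-197))) = -56400/(-197/88) = -56400*(-88/197) = 4963200/197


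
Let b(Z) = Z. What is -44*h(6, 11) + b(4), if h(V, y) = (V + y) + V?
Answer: -1008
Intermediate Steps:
h(V, y) = y + 2*V
-44*h(6, 11) + b(4) = -44*(11 + 2*6) + 4 = -44*(11 + 12) + 4 = -44*23 + 4 = -1012 + 4 = -1008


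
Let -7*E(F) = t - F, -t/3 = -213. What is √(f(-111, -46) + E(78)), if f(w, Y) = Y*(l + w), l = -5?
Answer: √257537/7 ≈ 72.497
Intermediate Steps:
t = 639 (t = -3*(-213) = 639)
E(F) = -639/7 + F/7 (E(F) = -(639 - F)/7 = -639/7 + F/7)
f(w, Y) = Y*(-5 + w)
√(f(-111, -46) + E(78)) = √(-46*(-5 - 111) + (-639/7 + (⅐)*78)) = √(-46*(-116) + (-639/7 + 78/7)) = √(5336 - 561/7) = √(36791/7) = √257537/7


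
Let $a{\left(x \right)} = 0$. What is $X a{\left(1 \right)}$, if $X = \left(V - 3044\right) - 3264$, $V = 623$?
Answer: $0$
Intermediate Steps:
$X = -5685$ ($X = \left(623 - 3044\right) - 3264 = -2421 - 3264 = -5685$)
$X a{\left(1 \right)} = \left(-5685\right) 0 = 0$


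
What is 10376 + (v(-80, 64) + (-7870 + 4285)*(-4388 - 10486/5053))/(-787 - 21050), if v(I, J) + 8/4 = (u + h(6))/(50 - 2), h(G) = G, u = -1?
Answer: 51138533427151/5296433328 ≈ 9655.3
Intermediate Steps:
v(I, J) = -91/48 (v(I, J) = -2 + (-1 + 6)/(50 - 2) = -2 + 5/48 = -91/48)
10376 + (v(-80, 64) + (-7870 + 4285)*(-4388 - 10486/5053))/(-787 - 21050) = 10376 + (-91/48 + (-7870 + 4285)*(-4388 - 10486/5053))/(-787 - 21050) = 10376 + (-91/48 - 3585*(-4388 - 10486*1/5053))/(-21837) = 10376 + (-91/48 - 3585*(-4388 - 10486/5053))*(-1/21837) = 10376 + (-91/48 - 3585*(-22183050/5053))*(-1/21837) = 10376 + (-91/48 + 79526234250/5053)*(-1/21837) = 10376 + (3817258784177/242544)*(-1/21837) = 10376 - 3817258784177/5296433328 = 51138533427151/5296433328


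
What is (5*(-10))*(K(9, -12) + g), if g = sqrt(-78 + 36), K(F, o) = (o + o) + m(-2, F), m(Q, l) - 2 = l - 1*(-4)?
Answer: 450 - 50*I*sqrt(42) ≈ 450.0 - 324.04*I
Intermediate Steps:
m(Q, l) = 6 + l (m(Q, l) = 2 + (l - 1*(-4)) = 2 + (l + 4) = 2 + (4 + l) = 6 + l)
K(F, o) = 6 + F + 2*o (K(F, o) = (o + o) + (6 + F) = 2*o + (6 + F) = 6 + F + 2*o)
g = I*sqrt(42) (g = sqrt(-42) = I*sqrt(42) ≈ 6.4807*I)
(5*(-10))*(K(9, -12) + g) = (5*(-10))*((6 + 9 + 2*(-12)) + I*sqrt(42)) = -50*((6 + 9 - 24) + I*sqrt(42)) = -50*(-9 + I*sqrt(42)) = 450 - 50*I*sqrt(42)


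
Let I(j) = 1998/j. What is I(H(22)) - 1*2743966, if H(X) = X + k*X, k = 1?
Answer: -60366253/22 ≈ -2.7439e+6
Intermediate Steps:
H(X) = 2*X (H(X) = X + 1*X = X + X = 2*X)
I(H(22)) - 1*2743966 = 1998/((2*22)) - 1*2743966 = 1998/44 - 2743966 = 1998*(1/44) - 2743966 = 999/22 - 2743966 = -60366253/22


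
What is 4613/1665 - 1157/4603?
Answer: 19307234/7663995 ≈ 2.5192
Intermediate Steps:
4613/1665 - 1157/4603 = 19307234/7663995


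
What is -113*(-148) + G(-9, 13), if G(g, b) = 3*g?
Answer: 16697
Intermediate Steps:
-113*(-148) + G(-9, 13) = -113*(-148) + 3*(-9) = 16724 - 27 = 16697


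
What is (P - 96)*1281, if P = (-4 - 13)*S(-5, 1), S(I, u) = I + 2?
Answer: -57645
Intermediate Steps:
S(I, u) = 2 + I
P = 51 (P = (-4 - 13)*(2 - 5) = -17*(-3) = 51)
(P - 96)*1281 = (51 - 96)*1281 = -45*1281 = -57645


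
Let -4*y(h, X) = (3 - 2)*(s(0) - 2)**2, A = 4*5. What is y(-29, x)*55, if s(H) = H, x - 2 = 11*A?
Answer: -55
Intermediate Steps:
A = 20
x = 222 (x = 2 + 11*20 = 2 + 220 = 222)
y(h, X) = -1 (y(h, X) = -(3 - 2)*(0 - 2)**2/4 = -(-2)**2/4 = -4/4 = -1/4*4 = -1)
y(-29, x)*55 = -1*55 = -55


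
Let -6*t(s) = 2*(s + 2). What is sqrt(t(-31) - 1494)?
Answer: I*sqrt(13359)/3 ≈ 38.527*I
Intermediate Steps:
t(s) = -2/3 - s/3 (t(s) = -(s + 2)/3 = -(2 + s)/3 = -(4 + 2*s)/6 = -2/3 - s/3)
sqrt(t(-31) - 1494) = sqrt((-2/3 - 1/3*(-31)) - 1494) = sqrt((-2/3 + 31/3) - 1494) = sqrt(29/3 - 1494) = sqrt(-4453/3) = I*sqrt(13359)/3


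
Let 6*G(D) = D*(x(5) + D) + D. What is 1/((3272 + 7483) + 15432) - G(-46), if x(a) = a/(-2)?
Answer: -6357621/17458 ≈ -364.17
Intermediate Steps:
x(a) = -a/2 (x(a) = a*(-½) = -a/2)
G(D) = D/6 + D*(-5/2 + D)/6 (G(D) = (D*(-½*5 + D) + D)/6 = (D*(-5/2 + D) + D)/6 = (D + D*(-5/2 + D))/6 = D/6 + D*(-5/2 + D)/6)
1/((3272 + 7483) + 15432) - G(-46) = 1/((3272 + 7483) + 15432) - (-46)*(-3 + 2*(-46))/12 = 1/(10755 + 15432) - (-46)*(-3 - 92)/12 = 1/26187 - (-46)*(-95)/12 = 1/26187 - 1*2185/6 = 1/26187 - 2185/6 = -6357621/17458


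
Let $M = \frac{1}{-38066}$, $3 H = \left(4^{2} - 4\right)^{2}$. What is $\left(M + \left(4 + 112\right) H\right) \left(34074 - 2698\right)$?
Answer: $\frac{3325094928056}{19033} \approx 1.747 \cdot 10^{8}$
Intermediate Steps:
$H = 48$ ($H = \frac{\left(4^{2} - 4\right)^{2}}{3} = \frac{\left(16 - 4\right)^{2}}{3} = \frac{12^{2}}{3} = \frac{1}{3} \cdot 144 = 48$)
$M = - \frac{1}{38066} \approx -2.627 \cdot 10^{-5}$
$\left(M + \left(4 + 112\right) H\right) \left(34074 - 2698\right) = \left(- \frac{1}{38066} + \left(4 + 112\right) 48\right) \left(34074 - 2698\right) = \left(- \frac{1}{38066} + 116 \cdot 48\right) 31376 = \left(- \frac{1}{38066} + 5568\right) 31376 = \frac{211951487}{38066} \cdot 31376 = \frac{3325094928056}{19033}$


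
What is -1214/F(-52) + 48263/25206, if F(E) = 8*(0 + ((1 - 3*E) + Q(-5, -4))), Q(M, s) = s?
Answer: 2372819/2571012 ≈ 0.92291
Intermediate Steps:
F(E) = -24 - 24*E (F(E) = 8*(0 + ((1 - 3*E) - 4)) = 8*(0 + (-3 - 3*E)) = 8*(-3 - 3*E) = -24 - 24*E)
-1214/F(-52) + 48263/25206 = -1214/(-24 - 24*(-52)) + 48263/25206 = -1214/(-24 + 1248) + 48263*(1/25206) = -1214/1224 + 48263/25206 = -1214*1/1224 + 48263/25206 = -607/612 + 48263/25206 = 2372819/2571012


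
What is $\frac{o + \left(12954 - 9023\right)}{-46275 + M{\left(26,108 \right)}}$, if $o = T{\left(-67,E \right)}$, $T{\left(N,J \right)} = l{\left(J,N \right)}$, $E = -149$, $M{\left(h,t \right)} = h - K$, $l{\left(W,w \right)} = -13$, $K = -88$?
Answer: $- \frac{1306}{15387} \approx -0.084877$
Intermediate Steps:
$M{\left(h,t \right)} = 88 + h$ ($M{\left(h,t \right)} = h - -88 = h + 88 = 88 + h$)
$T{\left(N,J \right)} = -13$
$o = -13$
$\frac{o + \left(12954 - 9023\right)}{-46275 + M{\left(26,108 \right)}} = \frac{-13 + \left(12954 - 9023\right)}{-46275 + \left(88 + 26\right)} = \frac{-13 + \left(12954 - 9023\right)}{-46275 + 114} = \frac{-13 + 3931}{-46161} = 3918 \left(- \frac{1}{46161}\right) = - \frac{1306}{15387}$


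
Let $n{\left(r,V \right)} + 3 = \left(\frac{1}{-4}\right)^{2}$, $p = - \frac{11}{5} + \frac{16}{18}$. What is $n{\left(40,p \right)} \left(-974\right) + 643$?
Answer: $\frac{28033}{8} \approx 3504.1$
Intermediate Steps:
$p = - \frac{59}{45}$ ($p = \left(-11\right) \frac{1}{5} + 16 \cdot \frac{1}{18} = - \frac{11}{5} + \frac{8}{9} = - \frac{59}{45} \approx -1.3111$)
$n{\left(r,V \right)} = - \frac{47}{16}$ ($n{\left(r,V \right)} = -3 + \left(\frac{1}{-4}\right)^{2} = -3 + \left(- \frac{1}{4}\right)^{2} = -3 + \frac{1}{16} = - \frac{47}{16}$)
$n{\left(40,p \right)} \left(-974\right) + 643 = \left(- \frac{47}{16}\right) \left(-974\right) + 643 = \frac{22889}{8} + 643 = \frac{28033}{8}$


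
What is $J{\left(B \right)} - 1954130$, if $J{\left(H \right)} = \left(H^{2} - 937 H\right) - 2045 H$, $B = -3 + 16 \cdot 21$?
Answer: $-2836247$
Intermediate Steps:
$B = 333$ ($B = -3 + 336 = 333$)
$J{\left(H \right)} = H^{2} - 2982 H$
$J{\left(B \right)} - 1954130 = 333 \left(-2982 + 333\right) - 1954130 = 333 \left(-2649\right) - 1954130 = -882117 - 1954130 = -2836247$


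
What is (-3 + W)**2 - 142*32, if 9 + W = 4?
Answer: -4480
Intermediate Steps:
W = -5 (W = -9 + 4 = -5)
(-3 + W)**2 - 142*32 = (-3 - 5)**2 - 142*32 = (-8)**2 - 4544 = 64 - 4544 = -4480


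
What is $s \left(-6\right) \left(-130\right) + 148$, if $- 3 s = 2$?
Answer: $-372$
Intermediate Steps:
$s = - \frac{2}{3}$ ($s = \left(- \frac{1}{3}\right) 2 = - \frac{2}{3} \approx -0.66667$)
$s \left(-6\right) \left(-130\right) + 148 = \left(- \frac{2}{3}\right) \left(-6\right) \left(-130\right) + 148 = 4 \left(-130\right) + 148 = -520 + 148 = -372$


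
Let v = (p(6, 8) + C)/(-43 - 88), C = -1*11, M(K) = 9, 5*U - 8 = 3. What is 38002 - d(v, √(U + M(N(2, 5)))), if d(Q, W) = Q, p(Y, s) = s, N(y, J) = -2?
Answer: 4978259/131 ≈ 38002.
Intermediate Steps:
U = 11/5 (U = 8/5 + (⅕)*3 = 8/5 + ⅗ = 11/5 ≈ 2.2000)
C = -11
v = 3/131 (v = (8 - 11)/(-43 - 88) = -3/(-131) = -3*(-1/131) = 3/131 ≈ 0.022901)
38002 - d(v, √(U + M(N(2, 5)))) = 38002 - 1*3/131 = 38002 - 3/131 = 4978259/131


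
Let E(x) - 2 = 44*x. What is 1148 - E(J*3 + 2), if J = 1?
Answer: 926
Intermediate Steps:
E(x) = 2 + 44*x
1148 - E(J*3 + 2) = 1148 - (2 + 44*(1*3 + 2)) = 1148 - (2 + 44*(3 + 2)) = 1148 - (2 + 44*5) = 1148 - (2 + 220) = 1148 - 1*222 = 1148 - 222 = 926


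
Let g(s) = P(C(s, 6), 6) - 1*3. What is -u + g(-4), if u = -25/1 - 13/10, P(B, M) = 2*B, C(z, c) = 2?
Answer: 273/10 ≈ 27.300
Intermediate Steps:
g(s) = 1 (g(s) = 2*2 - 1*3 = 4 - 3 = 1)
u = -263/10 (u = -25*1 - 13*1/10 = -25 - 13/10 = -263/10 ≈ -26.300)
-u + g(-4) = -1*(-263/10) + 1 = 263/10 + 1 = 273/10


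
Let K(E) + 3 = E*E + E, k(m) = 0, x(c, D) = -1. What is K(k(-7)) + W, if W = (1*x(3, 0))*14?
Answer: -17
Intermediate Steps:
W = -14 (W = (1*(-1))*14 = -1*14 = -14)
K(E) = -3 + E + E**2 (K(E) = -3 + (E*E + E) = -3 + (E**2 + E) = -3 + (E + E**2) = -3 + E + E**2)
K(k(-7)) + W = (-3 + 0 + 0**2) - 14 = (-3 + 0 + 0) - 14 = -3 - 14 = -17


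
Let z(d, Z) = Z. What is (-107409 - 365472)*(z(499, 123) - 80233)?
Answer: 37882496910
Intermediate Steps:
(-107409 - 365472)*(z(499, 123) - 80233) = (-107409 - 365472)*(123 - 80233) = -472881*(-80110) = 37882496910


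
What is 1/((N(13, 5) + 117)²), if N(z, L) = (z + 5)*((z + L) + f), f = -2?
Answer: 1/164025 ≈ 6.0966e-6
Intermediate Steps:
N(z, L) = (5 + z)*(-2 + L + z) (N(z, L) = (z + 5)*((z + L) - 2) = (5 + z)*((L + z) - 2) = (5 + z)*(-2 + L + z))
1/((N(13, 5) + 117)²) = 1/(((-10 + 13² + 3*13 + 5*5 + 5*13) + 117)²) = 1/(((-10 + 169 + 39 + 25 + 65) + 117)²) = 1/((288 + 117)²) = 1/(405²) = 1/164025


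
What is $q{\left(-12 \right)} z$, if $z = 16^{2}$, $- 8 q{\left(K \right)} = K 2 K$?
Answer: $-9216$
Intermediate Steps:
$q{\left(K \right)} = - \frac{K^{2}}{4}$ ($q{\left(K \right)} = - \frac{K 2 K}{8} = - \frac{2 K K}{8} = - \frac{2 K^{2}}{8} = - \frac{K^{2}}{4}$)
$z = 256$
$q{\left(-12 \right)} z = - \frac{\left(-12\right)^{2}}{4} \cdot 256 = \left(- \frac{1}{4}\right) 144 \cdot 256 = \left(-36\right) 256 = -9216$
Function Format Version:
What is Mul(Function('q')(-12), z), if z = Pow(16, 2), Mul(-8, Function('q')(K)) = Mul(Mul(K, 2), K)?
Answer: -9216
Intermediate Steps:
Function('q')(K) = Mul(Rational(-1, 4), Pow(K, 2)) (Function('q')(K) = Mul(Rational(-1, 8), Mul(Mul(K, 2), K)) = Mul(Rational(-1, 8), Mul(Mul(2, K), K)) = Mul(Rational(-1, 8), Mul(2, Pow(K, 2))) = Mul(Rational(-1, 4), Pow(K, 2)))
z = 256
Mul(Function('q')(-12), z) = Mul(Mul(Rational(-1, 4), Pow(-12, 2)), 256) = Mul(Mul(Rational(-1, 4), 144), 256) = Mul(-36, 256) = -9216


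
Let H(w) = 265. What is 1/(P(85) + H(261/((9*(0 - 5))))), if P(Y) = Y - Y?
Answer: 1/265 ≈ 0.0037736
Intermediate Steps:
P(Y) = 0
1/(P(85) + H(261/((9*(0 - 5))))) = 1/(0 + 265) = 1/265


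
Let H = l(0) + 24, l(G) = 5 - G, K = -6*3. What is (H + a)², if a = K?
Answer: 121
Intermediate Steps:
K = -18
a = -18
H = 29 (H = (5 - 1*0) + 24 = (5 + 0) + 24 = 5 + 24 = 29)
(H + a)² = (29 - 18)² = 11² = 121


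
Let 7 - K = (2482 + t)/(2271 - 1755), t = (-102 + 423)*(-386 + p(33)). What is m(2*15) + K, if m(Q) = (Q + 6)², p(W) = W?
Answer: 783179/516 ≈ 1517.8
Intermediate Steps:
t = -113313 (t = (-102 + 423)*(-386 + 33) = 321*(-353) = -113313)
m(Q) = (6 + Q)²
K = 114443/516 (K = 7 - (2482 - 113313)/(2271 - 1755) = 7 - (-110831)/516 = 7 - 1*(-110831/516) = 7 + 110831/516 = 114443/516 ≈ 221.79)
m(2*15) + K = (6 + 2*15)² + 114443/516 = (6 + 30)² + 114443/516 = 36² + 114443/516 = 1296 + 114443/516 = 783179/516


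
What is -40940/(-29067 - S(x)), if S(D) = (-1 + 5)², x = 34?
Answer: 40940/29083 ≈ 1.4077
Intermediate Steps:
S(D) = 16 (S(D) = 4² = 16)
-40940/(-29067 - S(x)) = -40940/(-29067 - 1*16) = -40940/(-29067 - 16) = -40940/(-29083) = -40940*(-1/29083) = 40940/29083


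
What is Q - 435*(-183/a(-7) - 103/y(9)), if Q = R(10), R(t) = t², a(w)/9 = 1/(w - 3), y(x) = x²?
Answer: -2370515/27 ≈ -87797.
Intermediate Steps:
a(w) = 9/(-3 + w) (a(w) = 9/(w - 3) = 9/(-3 + w))
Q = 100 (Q = 10² = 100)
Q - 435*(-183/a(-7) - 103/y(9)) = 100 - 435*(-183/(9/(-3 - 7)) - 103/(9²)) = 100 - 435*(-183/(9/(-10)) - 103/81) = 100 - 435*(-183/(9*(-⅒)) - 103*1/81) = 100 - 435*(-183/(-9/10) - 103/81) = 100 - 435*(-183*(-10/9) - 103/81) = 100 - 435*(610/3 - 103/81) = 100 - 435*16367/81 = 100 - 2373215/27 = -2370515/27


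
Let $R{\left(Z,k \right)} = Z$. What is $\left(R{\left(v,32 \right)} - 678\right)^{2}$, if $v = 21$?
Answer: $431649$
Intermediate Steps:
$\left(R{\left(v,32 \right)} - 678\right)^{2} = \left(21 - 678\right)^{2} = \left(-657\right)^{2} = 431649$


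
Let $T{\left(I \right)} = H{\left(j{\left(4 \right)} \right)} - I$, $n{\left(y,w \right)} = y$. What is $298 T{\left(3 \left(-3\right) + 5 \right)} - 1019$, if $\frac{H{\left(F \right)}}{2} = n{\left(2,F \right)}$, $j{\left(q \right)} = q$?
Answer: $1365$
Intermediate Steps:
$H{\left(F \right)} = 4$ ($H{\left(F \right)} = 2 \cdot 2 = 4$)
$T{\left(I \right)} = 4 - I$
$298 T{\left(3 \left(-3\right) + 5 \right)} - 1019 = 298 \left(4 - \left(3 \left(-3\right) + 5\right)\right) - 1019 = 298 \left(4 - \left(-9 + 5\right)\right) - 1019 = 298 \left(4 - -4\right) - 1019 = 298 \left(4 + 4\right) - 1019 = 298 \cdot 8 - 1019 = 2384 - 1019 = 1365$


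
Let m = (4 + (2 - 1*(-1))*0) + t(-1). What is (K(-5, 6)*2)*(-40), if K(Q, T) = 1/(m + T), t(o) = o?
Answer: -80/9 ≈ -8.8889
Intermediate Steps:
m = 3 (m = (4 + (2 - 1*(-1))*0) - 1 = (4 + (2 + 1)*0) - 1 = (4 + 3*0) - 1 = (4 + 0) - 1 = 4 - 1 = 3)
K(Q, T) = 1/(3 + T)
(K(-5, 6)*2)*(-40) = (2/(3 + 6))*(-40) = (2/9)*(-40) = -80/9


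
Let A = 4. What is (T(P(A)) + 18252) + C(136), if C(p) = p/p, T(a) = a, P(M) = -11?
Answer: 18242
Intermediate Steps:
C(p) = 1
(T(P(A)) + 18252) + C(136) = (-11 + 18252) + 1 = 18241 + 1 = 18242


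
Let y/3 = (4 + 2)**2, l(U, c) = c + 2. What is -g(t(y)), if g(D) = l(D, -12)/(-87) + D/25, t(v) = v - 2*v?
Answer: 9146/2175 ≈ 4.2051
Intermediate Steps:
l(U, c) = 2 + c
y = 108 (y = 3*(4 + 2)**2 = 3*6**2 = 3*36 = 108)
t(v) = -v
g(D) = 10/87 + D/25 (g(D) = (2 - 12)/(-87) + D/25 = -10*(-1/87) + D*(1/25) = 10/87 + D/25)
-g(t(y)) = -(10/87 + (-1*108)/25) = -(10/87 + (1/25)*(-108)) = -(10/87 - 108/25) = -1*(-9146/2175) = 9146/2175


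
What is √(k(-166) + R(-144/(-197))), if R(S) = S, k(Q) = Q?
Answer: I*√6413926/197 ≈ 12.856*I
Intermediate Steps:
√(k(-166) + R(-144/(-197))) = √(-166 - 144/(-197)) = √(-166 - 144*(-1/197)) = √(-166 + 144/197) = √(-32558/197) = I*√6413926/197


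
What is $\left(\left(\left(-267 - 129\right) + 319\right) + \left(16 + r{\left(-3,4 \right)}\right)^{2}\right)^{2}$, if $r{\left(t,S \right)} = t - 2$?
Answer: $1936$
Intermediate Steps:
$r{\left(t,S \right)} = -2 + t$ ($r{\left(t,S \right)} = t - 2 = -2 + t$)
$\left(\left(\left(-267 - 129\right) + 319\right) + \left(16 + r{\left(-3,4 \right)}\right)^{2}\right)^{2} = \left(\left(\left(-267 - 129\right) + 319\right) + \left(16 - 5\right)^{2}\right)^{2} = \left(\left(-396 + 319\right) + \left(16 - 5\right)^{2}\right)^{2} = \left(-77 + 11^{2}\right)^{2} = \left(-77 + 121\right)^{2} = 44^{2} = 1936$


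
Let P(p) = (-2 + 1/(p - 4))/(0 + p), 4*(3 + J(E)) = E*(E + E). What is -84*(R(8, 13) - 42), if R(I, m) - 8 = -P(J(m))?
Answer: 72105096/25265 ≈ 2854.0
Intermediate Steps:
J(E) = -3 + E²/2 (J(E) = -3 + (E*(E + E))/4 = -3 + (E*(2*E))/4 = -3 + (2*E²)/4 = -3 + E²/2)
P(p) = (-2 + 1/(-4 + p))/p
R(I, m) = 8 - (15 - m²)/((-7 + m²/2)*(-3 + m²/2)) (R(I, m) = 8 - (9 - 2*(-3 + m²/2))/((-3 + m²/2)*(-4 + (-3 + m²/2))) = 8 - (9 + (6 - m²))/((-3 + m²/2)*(-7 + m²/2)) = 8 - (15 - m²)/((-3 + m²/2)*(-7 + m²/2)) = 8 - (15 - m²)/((-7 + m²/2)*(-3 + m²/2)))
-84*(R(8, 13) - 42) = -84*(4*(153 - 39*13² + 2*13⁴)/(84 + 13⁴ - 20*13²) - 42) = -84*(4*(153 - 39*169 + 2*28561)/(84 + 28561 - 20*169) - 42) = -84*(4*(153 - 6591 + 57122)/(84 + 28561 - 3380) - 42) = -84*(4*50684/25265 - 42) = -84*(4*(1/25265)*50684 - 42) = -84*(202736/25265 - 42) = -84*(-858394/25265) = 72105096/25265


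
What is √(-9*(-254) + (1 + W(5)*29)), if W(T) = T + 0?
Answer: 8*√38 ≈ 49.315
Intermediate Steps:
W(T) = T
√(-9*(-254) + (1 + W(5)*29)) = √(-9*(-254) + (1 + 5*29)) = √(2286 + (1 + 145)) = √(2286 + 146) = √2432 = 8*√38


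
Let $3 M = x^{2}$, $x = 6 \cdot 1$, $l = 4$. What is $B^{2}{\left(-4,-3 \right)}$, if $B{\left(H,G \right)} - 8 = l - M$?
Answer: $0$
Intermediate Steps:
$x = 6$
$M = 12$ ($M = \frac{6^{2}}{3} = \frac{1}{3} \cdot 36 = 12$)
$B{\left(H,G \right)} = 0$ ($B{\left(H,G \right)} = 8 + \left(4 - 12\right) = 8 - 8 = 0$)
$B^{2}{\left(-4,-3 \right)} = 0^{2} = 0$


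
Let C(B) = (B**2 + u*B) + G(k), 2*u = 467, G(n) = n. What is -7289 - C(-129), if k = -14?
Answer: 12411/2 ≈ 6205.5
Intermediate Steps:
u = 467/2 (u = (1/2)*467 = 467/2 ≈ 233.50)
C(B) = -14 + B**2 + 467*B/2 (C(B) = (B**2 + 467*B/2) - 14 = -14 + B**2 + 467*B/2)
-7289 - C(-129) = -7289 - (-14 + (-129)**2 + (467/2)*(-129)) = -7289 - (-14 + 16641 - 60243/2) = -7289 - 1*(-26989/2) = -7289 + 26989/2 = 12411/2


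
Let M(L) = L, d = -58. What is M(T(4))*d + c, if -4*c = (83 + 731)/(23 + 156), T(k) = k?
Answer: -83463/358 ≈ -233.14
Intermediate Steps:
c = -407/358 (c = -(83 + 731)/(4*(23 + 156)) = -407/(2*179) = -¼*814/179 = -407/358 ≈ -1.1369)
M(T(4))*d + c = 4*(-58) - 407/358 = -232 - 407/358 = -83463/358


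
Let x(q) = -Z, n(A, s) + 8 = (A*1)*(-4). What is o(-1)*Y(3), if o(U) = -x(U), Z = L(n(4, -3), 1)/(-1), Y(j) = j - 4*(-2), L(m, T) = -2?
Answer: 22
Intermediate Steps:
n(A, s) = -8 - 4*A (n(A, s) = -8 + (A*1)*(-4) = -8 + A*(-4) = -8 - 4*A)
Y(j) = 8 + j (Y(j) = j + 8 = 8 + j)
Z = 2 (Z = -2/(-1) = -2*(-1) = 2)
x(q) = -2 (x(q) = -1*2 = -2)
o(U) = 2 (o(U) = -1*(-2) = 2)
o(-1)*Y(3) = 2*(8 + 3) = 2*11 = 22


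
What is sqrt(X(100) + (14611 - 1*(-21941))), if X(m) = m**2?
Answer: 46*sqrt(22) ≈ 215.76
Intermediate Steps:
sqrt(X(100) + (14611 - 1*(-21941))) = sqrt(100**2 + (14611 - 1*(-21941))) = sqrt(10000 + (14611 + 21941)) = sqrt(10000 + 36552) = sqrt(46552) = 46*sqrt(22)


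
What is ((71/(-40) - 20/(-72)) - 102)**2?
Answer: 1388233081/129600 ≈ 10712.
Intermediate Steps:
((71/(-40) - 20/(-72)) - 102)**2 = ((71*(-1/40) - 20*(-1/72)) - 102)**2 = ((-71/40 + 5/18) - 102)**2 = (-539/360 - 102)**2 = (-37259/360)**2 = 1388233081/129600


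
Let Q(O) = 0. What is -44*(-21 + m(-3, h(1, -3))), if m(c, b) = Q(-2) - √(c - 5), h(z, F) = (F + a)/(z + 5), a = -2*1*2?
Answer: 924 + 88*I*√2 ≈ 924.0 + 124.45*I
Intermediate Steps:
a = -4 (a = -2*2 = -4)
h(z, F) = (-4 + F)/(5 + z) (h(z, F) = (F - 4)/(z + 5) = (-4 + F)/(5 + z))
m(c, b) = -√(-5 + c) (m(c, b) = 0 - √(c - 5) = 0 - √(-5 + c) = -√(-5 + c))
-44*(-21 + m(-3, h(1, -3))) = -44*(-21 - √(-5 - 3)) = -44*(-21 - √(-8)) = -44*(-21 - 2*I*√2) = 924 + 88*I*√2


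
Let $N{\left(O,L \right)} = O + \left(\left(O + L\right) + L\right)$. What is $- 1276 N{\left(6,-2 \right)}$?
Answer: $-10208$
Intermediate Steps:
$N{\left(O,L \right)} = 2 L + 2 O$ ($N{\left(O,L \right)} = O + \left(\left(L + O\right) + L\right) = O + \left(O + 2 L\right) = 2 L + 2 O$)
$- 1276 N{\left(6,-2 \right)} = - 1276 \left(2 \left(-2\right) + 2 \cdot 6\right) = - 1276 \left(-4 + 12\right) = \left(-1276\right) 8 = -10208$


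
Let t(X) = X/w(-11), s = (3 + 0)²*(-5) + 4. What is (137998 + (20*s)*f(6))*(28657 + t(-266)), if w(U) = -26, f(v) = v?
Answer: 49594710572/13 ≈ 3.8150e+9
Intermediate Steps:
s = -41 (s = 3²*(-5) + 4 = 9*(-5) + 4 = -45 + 4 = -41)
t(X) = -X/26 (t(X) = X/(-26) = X*(-1/26) = -X/26)
(137998 + (20*s)*f(6))*(28657 + t(-266)) = (137998 + (20*(-41))*6)*(28657 - 1/26*(-266)) = (137998 - 820*6)*(28657 + 133/13) = (137998 - 4920)*(372674/13) = 133078*(372674/13) = 49594710572/13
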